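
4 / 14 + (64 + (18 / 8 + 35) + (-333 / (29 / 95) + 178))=-811.33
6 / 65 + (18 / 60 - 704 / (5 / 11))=-201293 / 130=-1548.41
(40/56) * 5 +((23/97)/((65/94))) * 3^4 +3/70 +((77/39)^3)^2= 2165151622888687/23892270137190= 90.62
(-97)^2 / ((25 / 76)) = 715084 / 25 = 28603.36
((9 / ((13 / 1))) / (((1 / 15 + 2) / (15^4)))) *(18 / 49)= 123018750 / 19747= 6229.74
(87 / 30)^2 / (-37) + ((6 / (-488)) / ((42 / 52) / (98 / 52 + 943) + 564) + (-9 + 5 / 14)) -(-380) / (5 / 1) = 122460420985951 / 1824232719925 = 67.13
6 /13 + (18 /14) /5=327 /455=0.72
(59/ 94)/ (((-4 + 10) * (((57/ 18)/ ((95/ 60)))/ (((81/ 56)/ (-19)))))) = -1593/ 400064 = -0.00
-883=-883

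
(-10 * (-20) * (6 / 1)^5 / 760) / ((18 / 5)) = 10800 / 19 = 568.42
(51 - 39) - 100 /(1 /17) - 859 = -2547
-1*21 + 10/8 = -79/4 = -19.75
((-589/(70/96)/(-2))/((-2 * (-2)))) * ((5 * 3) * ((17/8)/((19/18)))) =42687/14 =3049.07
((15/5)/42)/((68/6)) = 3/476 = 0.01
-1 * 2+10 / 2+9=12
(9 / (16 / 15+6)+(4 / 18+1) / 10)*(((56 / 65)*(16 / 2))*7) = 10439744 / 155025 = 67.34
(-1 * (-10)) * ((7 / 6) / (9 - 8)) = 35 / 3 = 11.67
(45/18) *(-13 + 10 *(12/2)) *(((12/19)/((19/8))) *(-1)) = -31.25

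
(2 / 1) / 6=1 / 3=0.33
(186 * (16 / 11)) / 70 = 1488 / 385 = 3.86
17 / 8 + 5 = 57 / 8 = 7.12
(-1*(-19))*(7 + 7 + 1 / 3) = 817 / 3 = 272.33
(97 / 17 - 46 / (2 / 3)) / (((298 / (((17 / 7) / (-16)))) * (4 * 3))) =269 / 100128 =0.00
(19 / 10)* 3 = 57 / 10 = 5.70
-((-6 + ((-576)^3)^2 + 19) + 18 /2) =-36520347436056598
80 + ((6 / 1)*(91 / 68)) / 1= 2993 / 34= 88.03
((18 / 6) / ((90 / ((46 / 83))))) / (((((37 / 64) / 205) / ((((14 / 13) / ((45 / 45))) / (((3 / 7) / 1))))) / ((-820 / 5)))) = -969977344 / 359307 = -2699.58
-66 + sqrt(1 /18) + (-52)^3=-140674 + sqrt(2) /6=-140673.76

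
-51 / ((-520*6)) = 0.02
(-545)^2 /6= 49504.17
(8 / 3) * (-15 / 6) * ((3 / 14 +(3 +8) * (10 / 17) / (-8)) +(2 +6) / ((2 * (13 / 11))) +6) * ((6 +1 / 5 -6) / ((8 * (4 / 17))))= -18131 / 2912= -6.23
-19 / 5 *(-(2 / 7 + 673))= 89547 / 35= 2558.49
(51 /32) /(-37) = -51 /1184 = -0.04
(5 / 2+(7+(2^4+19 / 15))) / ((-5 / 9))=-2409 / 50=-48.18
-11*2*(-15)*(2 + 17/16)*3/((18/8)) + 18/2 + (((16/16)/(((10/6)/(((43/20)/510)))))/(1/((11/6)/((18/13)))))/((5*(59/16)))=22959613387/16925625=1356.50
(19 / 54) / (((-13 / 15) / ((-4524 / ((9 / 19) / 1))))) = 104690 / 27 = 3877.41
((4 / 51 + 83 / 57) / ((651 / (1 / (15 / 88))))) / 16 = 16357 / 18924570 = 0.00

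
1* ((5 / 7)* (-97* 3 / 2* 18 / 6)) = -4365 / 14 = -311.79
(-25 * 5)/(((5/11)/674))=-185350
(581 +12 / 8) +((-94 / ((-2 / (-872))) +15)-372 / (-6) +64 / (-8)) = -80665 / 2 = -40332.50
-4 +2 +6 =4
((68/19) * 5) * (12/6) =35.79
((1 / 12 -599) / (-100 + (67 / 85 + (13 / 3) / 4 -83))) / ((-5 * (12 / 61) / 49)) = -164.72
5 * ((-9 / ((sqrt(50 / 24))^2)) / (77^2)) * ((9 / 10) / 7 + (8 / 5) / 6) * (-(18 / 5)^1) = 26892 / 5187875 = 0.01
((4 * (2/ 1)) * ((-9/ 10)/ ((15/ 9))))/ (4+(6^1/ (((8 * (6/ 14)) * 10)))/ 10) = -1728/ 1607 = -1.08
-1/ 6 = -0.17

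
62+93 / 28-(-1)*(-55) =289 / 28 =10.32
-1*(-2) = 2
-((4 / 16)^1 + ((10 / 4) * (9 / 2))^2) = -2029 / 16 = -126.81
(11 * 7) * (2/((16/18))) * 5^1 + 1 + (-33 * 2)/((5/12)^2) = 48709/100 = 487.09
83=83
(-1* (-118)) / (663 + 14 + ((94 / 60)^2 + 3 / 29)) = 3079800 / 17736461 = 0.17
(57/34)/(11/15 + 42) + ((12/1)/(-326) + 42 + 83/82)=3132524419/72824651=43.01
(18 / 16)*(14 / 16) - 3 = -129 / 64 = -2.02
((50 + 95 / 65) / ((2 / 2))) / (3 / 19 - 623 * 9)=-4237 / 461630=-0.01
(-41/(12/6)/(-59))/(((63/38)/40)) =31160/3717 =8.38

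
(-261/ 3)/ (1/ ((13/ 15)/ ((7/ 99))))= -37323/ 35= -1066.37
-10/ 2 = -5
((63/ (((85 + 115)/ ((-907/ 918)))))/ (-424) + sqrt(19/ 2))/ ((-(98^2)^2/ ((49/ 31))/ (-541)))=490687/ 72105418291200 + 541*sqrt(38)/ 116707808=0.00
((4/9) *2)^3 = 0.70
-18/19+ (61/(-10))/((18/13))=-18307/3420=-5.35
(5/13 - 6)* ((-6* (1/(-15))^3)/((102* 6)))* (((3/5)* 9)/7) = -73/5801250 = -0.00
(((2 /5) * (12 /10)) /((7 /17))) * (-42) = -1224 /25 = -48.96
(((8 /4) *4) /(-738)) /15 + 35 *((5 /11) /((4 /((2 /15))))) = 0.53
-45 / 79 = -0.57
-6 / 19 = -0.32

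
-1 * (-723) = 723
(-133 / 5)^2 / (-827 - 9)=-931 / 1100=-0.85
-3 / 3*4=-4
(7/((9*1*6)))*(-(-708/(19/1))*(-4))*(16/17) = -52864/2907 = -18.19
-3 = -3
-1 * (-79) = 79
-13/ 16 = -0.81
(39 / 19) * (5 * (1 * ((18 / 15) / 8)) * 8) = 234 / 19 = 12.32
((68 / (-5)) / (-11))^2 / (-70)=-2312 / 105875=-0.02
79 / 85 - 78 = -6551 / 85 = -77.07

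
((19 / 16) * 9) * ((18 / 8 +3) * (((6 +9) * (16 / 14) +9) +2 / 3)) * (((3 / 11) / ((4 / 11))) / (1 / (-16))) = -288819 / 16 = -18051.19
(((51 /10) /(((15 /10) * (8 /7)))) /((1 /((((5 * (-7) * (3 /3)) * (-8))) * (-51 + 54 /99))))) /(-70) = 13209 /22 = 600.41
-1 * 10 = -10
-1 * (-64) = 64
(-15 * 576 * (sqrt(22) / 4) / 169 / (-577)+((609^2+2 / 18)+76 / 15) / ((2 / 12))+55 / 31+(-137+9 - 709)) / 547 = 2160 * sqrt(22) / 53339611+1034384056 / 254355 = 4066.69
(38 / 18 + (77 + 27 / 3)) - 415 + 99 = -227.89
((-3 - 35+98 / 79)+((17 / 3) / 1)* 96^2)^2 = 16997413875264 / 6241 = 2723508071.67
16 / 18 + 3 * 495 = 13373 / 9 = 1485.89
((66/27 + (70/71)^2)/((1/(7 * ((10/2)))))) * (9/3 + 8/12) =59675770/136107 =438.45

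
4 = 4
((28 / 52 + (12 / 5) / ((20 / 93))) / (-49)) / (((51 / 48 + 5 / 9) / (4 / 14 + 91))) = -349844832 / 25973675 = -13.47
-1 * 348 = -348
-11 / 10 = -1.10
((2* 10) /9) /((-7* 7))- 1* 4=-4.05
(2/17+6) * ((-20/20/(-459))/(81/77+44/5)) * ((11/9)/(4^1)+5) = 0.01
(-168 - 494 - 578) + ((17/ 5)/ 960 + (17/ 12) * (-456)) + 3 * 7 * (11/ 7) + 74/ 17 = -150849311/ 81600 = -1848.64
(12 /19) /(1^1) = 12 /19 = 0.63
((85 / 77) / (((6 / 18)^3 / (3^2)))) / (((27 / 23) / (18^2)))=5700780 / 77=74036.10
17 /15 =1.13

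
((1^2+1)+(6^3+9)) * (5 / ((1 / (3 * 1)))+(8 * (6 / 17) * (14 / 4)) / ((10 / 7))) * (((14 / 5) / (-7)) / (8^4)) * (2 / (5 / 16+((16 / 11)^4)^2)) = -30217528377927 / 632774191678400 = -0.05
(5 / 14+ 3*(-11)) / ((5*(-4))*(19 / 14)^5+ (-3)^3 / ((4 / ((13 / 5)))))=0.30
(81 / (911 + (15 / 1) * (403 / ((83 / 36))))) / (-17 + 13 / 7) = -47061 / 31082698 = -0.00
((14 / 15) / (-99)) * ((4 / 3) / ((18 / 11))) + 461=460.99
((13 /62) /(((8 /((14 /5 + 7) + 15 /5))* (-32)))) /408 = -0.00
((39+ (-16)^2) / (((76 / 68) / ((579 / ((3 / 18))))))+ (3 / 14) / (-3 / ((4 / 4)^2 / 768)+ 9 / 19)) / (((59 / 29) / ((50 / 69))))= 2579837302056775 / 7899111927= 326598.40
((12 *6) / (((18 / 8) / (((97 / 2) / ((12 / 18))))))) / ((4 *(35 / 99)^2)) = 4656.48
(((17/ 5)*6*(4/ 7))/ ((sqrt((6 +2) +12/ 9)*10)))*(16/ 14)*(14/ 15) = 544*sqrt(21)/ 6125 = 0.41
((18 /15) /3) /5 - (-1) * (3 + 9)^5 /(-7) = -6220786 /175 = -35547.35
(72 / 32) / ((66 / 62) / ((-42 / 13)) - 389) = -0.01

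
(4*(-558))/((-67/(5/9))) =1240/67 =18.51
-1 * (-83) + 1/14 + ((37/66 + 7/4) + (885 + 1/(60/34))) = 1495261/1540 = 970.95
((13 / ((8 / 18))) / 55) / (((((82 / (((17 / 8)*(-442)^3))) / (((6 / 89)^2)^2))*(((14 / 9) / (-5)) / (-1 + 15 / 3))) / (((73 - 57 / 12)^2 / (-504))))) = -2645000978962329 / 905496022112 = -2921.05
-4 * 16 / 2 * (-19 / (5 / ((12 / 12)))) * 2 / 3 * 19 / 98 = 11552 / 735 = 15.72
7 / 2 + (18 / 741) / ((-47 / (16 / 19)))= 1543805 / 441142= 3.50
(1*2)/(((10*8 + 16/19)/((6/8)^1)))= 19/1024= 0.02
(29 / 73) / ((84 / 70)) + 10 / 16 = 1675 / 1752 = 0.96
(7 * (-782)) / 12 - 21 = -2863 / 6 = -477.17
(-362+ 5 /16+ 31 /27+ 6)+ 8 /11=-1681315 /4752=-353.81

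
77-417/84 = 2017/28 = 72.04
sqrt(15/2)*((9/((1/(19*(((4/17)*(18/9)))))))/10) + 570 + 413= 342*sqrt(30)/85 + 983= 1005.04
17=17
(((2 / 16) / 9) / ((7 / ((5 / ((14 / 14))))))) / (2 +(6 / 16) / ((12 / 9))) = 20 / 4599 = 0.00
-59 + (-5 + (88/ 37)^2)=-79872/ 1369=-58.34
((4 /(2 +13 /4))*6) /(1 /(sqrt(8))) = 12.93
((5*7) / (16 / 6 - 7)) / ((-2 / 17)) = 68.65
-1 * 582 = -582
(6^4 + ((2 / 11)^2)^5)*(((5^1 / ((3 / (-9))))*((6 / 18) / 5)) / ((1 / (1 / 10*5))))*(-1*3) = 50422353425880 / 25937424601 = 1944.00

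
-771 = -771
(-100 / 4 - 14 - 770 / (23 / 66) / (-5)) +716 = 25735 / 23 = 1118.91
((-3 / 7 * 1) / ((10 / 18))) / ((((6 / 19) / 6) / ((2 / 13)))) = -1026 / 455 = -2.25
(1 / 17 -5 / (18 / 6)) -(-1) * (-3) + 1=-184 / 51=-3.61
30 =30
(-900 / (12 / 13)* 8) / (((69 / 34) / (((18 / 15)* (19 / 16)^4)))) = -432014115 / 47104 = -9171.50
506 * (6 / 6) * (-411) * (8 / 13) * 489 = -813562992 / 13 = -62581768.62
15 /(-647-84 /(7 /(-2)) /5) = -75 /3211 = -0.02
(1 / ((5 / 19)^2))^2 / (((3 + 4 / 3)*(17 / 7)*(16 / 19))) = 51998079 / 2210000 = 23.53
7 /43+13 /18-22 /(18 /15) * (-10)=142585 /774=184.22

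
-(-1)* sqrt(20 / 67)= 0.55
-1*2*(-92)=184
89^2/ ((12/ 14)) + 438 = 58075/ 6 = 9679.17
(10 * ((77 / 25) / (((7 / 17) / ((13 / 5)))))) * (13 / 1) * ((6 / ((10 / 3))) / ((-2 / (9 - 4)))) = -284427 / 25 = -11377.08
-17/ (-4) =17/ 4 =4.25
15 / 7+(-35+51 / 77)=-2479 / 77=-32.19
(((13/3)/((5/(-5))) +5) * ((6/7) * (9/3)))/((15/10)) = 8/7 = 1.14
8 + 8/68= 138/17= 8.12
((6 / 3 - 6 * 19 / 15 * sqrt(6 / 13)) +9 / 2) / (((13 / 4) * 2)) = 1 - 76 * sqrt(78) / 845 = 0.21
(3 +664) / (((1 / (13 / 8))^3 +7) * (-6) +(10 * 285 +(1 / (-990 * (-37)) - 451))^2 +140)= 1966209219503100 / 16965696346401561877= 0.00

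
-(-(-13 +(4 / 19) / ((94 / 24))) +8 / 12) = -36469 / 2679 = -13.61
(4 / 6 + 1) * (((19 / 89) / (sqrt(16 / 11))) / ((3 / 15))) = 475 * sqrt(11) / 1068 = 1.48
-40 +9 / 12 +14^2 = 627 / 4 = 156.75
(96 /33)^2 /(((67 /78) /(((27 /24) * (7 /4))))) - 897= -877.60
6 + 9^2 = 87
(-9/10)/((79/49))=-441/790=-0.56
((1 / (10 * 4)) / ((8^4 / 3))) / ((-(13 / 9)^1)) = -27 / 2129920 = -0.00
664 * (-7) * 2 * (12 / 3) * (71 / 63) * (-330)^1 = 41486720 / 3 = 13828906.67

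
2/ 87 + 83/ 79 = 7379/ 6873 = 1.07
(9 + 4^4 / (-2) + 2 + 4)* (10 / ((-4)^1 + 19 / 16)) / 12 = 904 / 27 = 33.48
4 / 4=1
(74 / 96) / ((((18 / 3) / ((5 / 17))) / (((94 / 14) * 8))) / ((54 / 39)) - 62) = -235 / 18818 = -0.01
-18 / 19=-0.95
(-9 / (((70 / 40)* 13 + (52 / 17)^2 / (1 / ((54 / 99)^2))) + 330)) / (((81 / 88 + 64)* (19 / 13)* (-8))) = 180020412 / 5398111237345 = 0.00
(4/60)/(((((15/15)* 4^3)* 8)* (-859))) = -1/6597120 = -0.00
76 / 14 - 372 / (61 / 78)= -200794 / 427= -470.24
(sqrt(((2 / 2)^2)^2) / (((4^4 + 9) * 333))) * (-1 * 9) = -1 / 9805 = -0.00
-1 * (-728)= 728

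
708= 708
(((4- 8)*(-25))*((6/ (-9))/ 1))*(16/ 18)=-1600/ 27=-59.26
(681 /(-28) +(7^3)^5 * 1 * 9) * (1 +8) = 384552482305164.11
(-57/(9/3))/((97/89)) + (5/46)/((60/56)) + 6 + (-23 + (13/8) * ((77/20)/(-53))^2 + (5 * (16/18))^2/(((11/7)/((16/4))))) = 285132719237617/17868125404800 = 15.96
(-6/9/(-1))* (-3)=-2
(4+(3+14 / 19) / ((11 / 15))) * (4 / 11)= 7604 / 2299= 3.31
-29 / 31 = -0.94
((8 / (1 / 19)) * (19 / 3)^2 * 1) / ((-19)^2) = 152 / 9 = 16.89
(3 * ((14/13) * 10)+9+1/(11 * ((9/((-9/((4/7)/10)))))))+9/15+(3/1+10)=76243/1430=53.32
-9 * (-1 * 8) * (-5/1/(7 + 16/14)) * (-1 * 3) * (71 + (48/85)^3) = 22031587368/2333675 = 9440.73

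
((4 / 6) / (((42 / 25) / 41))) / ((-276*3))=-1025 / 52164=-0.02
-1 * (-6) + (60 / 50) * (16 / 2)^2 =414 / 5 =82.80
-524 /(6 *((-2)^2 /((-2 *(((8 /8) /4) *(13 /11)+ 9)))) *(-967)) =-53579 /127644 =-0.42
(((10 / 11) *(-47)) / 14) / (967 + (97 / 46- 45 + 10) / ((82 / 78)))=-88642 / 27177227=-0.00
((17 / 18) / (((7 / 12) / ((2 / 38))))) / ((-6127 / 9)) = -102 / 814891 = -0.00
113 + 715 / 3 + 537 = 2665 / 3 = 888.33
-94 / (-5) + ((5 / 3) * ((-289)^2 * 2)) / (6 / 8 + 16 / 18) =50118146 / 295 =169892.02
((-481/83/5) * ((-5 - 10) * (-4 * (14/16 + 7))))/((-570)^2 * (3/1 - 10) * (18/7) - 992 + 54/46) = 2090907/22332210574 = 0.00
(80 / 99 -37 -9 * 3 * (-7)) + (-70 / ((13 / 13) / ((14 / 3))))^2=10579528 / 99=106863.92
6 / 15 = 2 / 5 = 0.40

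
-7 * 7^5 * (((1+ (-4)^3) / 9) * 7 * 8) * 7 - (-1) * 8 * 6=322828904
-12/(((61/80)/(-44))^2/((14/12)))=-173465600/3721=-46618.01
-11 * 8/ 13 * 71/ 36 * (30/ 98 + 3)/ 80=-7029/ 12740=-0.55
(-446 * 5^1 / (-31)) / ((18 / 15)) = 5575 / 93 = 59.95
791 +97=888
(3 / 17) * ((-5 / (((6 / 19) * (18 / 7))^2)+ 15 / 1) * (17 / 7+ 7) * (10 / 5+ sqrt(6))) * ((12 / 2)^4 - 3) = 410167615 / 12852+ 410167615 * sqrt(6) / 25704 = 71002.05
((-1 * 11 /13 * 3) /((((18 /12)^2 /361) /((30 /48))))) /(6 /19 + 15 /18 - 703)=377245 /1040143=0.36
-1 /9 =-0.11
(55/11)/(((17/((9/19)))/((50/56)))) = 1125/9044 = 0.12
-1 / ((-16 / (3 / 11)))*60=45 / 44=1.02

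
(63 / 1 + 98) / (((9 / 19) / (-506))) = -171983.78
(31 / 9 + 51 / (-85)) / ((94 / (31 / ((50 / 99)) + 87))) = 79136 / 17625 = 4.49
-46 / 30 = -23 / 15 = -1.53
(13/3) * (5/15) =13/9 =1.44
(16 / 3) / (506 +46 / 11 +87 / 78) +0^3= 4576 / 438693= 0.01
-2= -2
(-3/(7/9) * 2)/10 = -27/35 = -0.77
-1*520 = -520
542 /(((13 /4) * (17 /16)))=34688 /221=156.96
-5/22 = -0.23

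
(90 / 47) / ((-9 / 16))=-160 / 47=-3.40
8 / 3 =2.67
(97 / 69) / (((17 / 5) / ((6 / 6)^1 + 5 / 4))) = 1455 / 1564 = 0.93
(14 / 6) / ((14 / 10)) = 5 / 3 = 1.67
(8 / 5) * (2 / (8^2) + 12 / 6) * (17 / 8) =221 / 32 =6.91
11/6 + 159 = 965/6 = 160.83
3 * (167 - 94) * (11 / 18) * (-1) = -803 / 6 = -133.83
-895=-895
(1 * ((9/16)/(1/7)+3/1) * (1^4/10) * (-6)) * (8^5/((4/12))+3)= -32736231/80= -409202.89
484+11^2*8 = 1452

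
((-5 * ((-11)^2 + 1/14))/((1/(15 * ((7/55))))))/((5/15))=-76275/22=-3467.05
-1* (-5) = 5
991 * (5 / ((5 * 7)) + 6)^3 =229712.64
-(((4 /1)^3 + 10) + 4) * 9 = -702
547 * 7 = 3829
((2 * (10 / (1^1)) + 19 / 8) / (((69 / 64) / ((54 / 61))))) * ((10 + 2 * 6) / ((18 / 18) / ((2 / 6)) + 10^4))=567072 / 14034209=0.04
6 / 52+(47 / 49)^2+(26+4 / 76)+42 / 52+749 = 460735689 / 593047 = 776.90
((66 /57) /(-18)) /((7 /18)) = -22 /133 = -0.17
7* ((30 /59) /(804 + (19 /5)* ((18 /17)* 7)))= 2975 /695551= 0.00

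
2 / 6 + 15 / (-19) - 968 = -55202 / 57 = -968.46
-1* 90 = -90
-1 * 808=-808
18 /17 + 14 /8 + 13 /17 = 243 /68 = 3.57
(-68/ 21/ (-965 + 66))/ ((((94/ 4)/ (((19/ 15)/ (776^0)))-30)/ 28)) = -10336/ 1173195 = -0.01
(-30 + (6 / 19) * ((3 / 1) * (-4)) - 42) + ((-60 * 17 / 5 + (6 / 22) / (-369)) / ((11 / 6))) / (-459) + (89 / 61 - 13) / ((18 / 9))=-214609816138 / 2639157741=-81.32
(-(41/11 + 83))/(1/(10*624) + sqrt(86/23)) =136918080/36834969347-37146470400*sqrt(1978)/36834969347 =-44.85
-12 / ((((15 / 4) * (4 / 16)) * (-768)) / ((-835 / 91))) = -167 / 1092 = -0.15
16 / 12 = 4 / 3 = 1.33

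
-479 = -479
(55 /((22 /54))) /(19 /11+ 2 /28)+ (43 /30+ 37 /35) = 4510771 /58170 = 77.54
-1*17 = -17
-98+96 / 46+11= -1953 / 23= -84.91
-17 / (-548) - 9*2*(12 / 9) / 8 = -1627 / 548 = -2.97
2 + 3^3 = 29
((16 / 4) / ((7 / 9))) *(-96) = -3456 / 7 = -493.71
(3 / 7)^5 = 243 / 16807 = 0.01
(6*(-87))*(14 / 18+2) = -1450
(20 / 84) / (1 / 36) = 60 / 7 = 8.57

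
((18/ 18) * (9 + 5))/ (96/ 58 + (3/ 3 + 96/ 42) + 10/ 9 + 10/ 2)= 12789/ 10096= 1.27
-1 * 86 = -86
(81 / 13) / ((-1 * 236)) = -81 / 3068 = -0.03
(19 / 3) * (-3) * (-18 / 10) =171 / 5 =34.20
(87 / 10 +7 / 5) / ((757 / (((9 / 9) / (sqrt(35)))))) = 101 * sqrt(35) / 264950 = 0.00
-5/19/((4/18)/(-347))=15615/38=410.92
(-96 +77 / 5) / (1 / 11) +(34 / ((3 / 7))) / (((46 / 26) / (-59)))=-1218607 / 345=-3532.19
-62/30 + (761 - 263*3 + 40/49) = -21499/735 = -29.25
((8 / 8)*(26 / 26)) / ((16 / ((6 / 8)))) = 3 / 64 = 0.05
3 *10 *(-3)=-90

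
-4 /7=-0.57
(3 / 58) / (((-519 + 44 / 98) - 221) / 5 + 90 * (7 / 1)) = 735 / 6850496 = 0.00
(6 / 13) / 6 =1 / 13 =0.08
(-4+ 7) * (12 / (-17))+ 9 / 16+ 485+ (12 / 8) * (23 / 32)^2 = 16858595 / 34816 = 484.22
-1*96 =-96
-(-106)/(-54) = -53/27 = -1.96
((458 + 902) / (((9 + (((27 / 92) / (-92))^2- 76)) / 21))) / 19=-2046018293760 / 91196809957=-22.44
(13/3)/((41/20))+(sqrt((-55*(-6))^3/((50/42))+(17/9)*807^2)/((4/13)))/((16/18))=260/123+117*sqrt(31417217)/32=20495.78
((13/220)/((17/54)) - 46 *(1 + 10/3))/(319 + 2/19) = -21226933/34013430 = -0.62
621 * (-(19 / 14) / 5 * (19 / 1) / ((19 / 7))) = -11799 / 10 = -1179.90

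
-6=-6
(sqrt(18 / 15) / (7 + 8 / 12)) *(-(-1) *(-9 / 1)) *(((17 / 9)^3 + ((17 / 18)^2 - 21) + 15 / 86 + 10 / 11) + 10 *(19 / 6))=-26732311 *sqrt(30) / 5874660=-24.92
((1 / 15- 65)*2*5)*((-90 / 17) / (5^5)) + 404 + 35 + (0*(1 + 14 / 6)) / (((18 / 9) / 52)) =4676063 / 10625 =440.10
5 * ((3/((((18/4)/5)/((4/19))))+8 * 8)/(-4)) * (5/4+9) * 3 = -94505/38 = -2486.97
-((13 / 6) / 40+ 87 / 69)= -1.32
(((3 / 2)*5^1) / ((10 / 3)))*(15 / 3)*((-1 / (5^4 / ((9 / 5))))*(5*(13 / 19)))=-1053 / 9500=-0.11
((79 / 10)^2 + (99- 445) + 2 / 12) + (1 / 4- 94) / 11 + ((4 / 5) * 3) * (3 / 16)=-961937 / 3300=-291.50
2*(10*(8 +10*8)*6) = 10560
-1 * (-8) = 8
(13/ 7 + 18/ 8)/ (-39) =-115/ 1092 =-0.11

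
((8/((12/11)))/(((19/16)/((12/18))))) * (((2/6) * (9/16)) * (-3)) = -44/19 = -2.32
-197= -197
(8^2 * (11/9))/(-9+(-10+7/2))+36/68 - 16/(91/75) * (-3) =15125125/431613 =35.04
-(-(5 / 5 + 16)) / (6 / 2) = 17 / 3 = 5.67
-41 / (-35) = 41 / 35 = 1.17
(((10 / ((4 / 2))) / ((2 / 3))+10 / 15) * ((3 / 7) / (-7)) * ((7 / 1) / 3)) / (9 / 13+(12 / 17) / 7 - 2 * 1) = 10829 / 11202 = 0.97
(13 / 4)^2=169 / 16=10.56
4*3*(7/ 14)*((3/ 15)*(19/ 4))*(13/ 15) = 247/ 50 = 4.94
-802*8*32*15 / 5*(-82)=50506752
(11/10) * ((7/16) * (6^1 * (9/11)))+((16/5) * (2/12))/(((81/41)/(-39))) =-10583/1296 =-8.17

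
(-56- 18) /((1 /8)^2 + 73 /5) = -23680 /4677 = -5.06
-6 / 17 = -0.35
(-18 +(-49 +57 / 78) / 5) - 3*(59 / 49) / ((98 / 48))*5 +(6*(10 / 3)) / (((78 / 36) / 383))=218421361 / 62426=3498.88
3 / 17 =0.18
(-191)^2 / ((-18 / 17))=-620177 / 18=-34454.28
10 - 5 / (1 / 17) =-75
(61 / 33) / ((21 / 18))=122 / 77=1.58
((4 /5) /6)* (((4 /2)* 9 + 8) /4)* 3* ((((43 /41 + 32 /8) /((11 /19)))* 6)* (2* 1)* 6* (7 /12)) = 2147418 /2255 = 952.29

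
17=17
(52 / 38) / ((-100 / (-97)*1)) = 1261 / 950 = 1.33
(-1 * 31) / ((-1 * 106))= 31 / 106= 0.29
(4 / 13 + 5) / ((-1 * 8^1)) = -69 / 104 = -0.66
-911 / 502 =-1.81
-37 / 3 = -12.33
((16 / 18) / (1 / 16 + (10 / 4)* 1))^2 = 16384 / 136161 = 0.12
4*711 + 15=2859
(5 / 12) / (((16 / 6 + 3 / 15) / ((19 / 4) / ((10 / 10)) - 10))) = -525 / 688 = -0.76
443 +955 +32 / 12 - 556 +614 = 4376 / 3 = 1458.67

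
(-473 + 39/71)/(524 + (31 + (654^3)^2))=-33544/5555521576769275821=-0.00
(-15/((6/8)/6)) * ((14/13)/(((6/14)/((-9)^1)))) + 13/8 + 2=282617/104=2717.47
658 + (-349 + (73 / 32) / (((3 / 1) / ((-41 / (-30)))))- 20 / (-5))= 904433 / 2880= 314.04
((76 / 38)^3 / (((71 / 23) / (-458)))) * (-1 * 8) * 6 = 4045056 / 71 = 56972.62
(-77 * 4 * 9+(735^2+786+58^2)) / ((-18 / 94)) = -25455341 / 9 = -2828371.22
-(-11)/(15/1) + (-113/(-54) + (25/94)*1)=19618/6345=3.09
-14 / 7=-2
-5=-5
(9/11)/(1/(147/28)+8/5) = 945/2068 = 0.46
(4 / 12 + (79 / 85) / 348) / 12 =3313 / 118320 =0.03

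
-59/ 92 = -0.64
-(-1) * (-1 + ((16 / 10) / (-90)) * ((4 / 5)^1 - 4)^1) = -1061 / 1125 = -0.94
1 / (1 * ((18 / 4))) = 2 / 9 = 0.22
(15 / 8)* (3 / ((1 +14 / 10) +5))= 225 / 296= 0.76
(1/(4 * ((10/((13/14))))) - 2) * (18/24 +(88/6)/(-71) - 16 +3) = 3916197/159040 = 24.62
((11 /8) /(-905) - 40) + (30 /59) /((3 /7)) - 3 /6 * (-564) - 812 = -242975049 /427160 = -568.82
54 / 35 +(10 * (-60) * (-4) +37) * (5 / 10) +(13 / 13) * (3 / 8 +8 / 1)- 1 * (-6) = 345637 / 280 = 1234.42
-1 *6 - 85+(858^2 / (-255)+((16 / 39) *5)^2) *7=-2620602971 / 129285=-20269.97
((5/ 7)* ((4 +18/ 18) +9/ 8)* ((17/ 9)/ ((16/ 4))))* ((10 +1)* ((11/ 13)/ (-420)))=-2057/ 44928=-0.05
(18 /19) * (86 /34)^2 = 33282 /5491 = 6.06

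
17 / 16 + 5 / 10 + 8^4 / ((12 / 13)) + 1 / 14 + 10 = 1494853 / 336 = 4448.97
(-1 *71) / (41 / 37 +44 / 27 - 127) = 70929 / 124138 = 0.57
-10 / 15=-2 / 3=-0.67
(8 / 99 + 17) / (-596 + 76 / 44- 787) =-1691 / 136746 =-0.01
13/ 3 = 4.33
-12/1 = -12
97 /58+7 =503 /58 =8.67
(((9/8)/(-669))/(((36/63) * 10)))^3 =-9261/363382931456000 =-0.00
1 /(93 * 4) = 1 /372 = 0.00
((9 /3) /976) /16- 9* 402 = -56498685 /15616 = -3618.00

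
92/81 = 1.14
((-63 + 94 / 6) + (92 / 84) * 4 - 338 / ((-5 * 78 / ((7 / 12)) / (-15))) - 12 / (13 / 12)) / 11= -22427 / 4004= -5.60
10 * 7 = 70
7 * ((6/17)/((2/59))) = 1239/17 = 72.88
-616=-616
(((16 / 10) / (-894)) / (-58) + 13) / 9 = 842597 / 583335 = 1.44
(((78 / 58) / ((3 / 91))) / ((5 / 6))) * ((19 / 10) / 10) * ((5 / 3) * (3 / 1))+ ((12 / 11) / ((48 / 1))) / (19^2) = 535537727 / 11515900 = 46.50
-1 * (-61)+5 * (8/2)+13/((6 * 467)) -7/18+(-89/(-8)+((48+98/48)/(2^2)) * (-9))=-2804645/134496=-20.85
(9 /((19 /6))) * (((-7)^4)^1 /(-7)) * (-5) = 4874.21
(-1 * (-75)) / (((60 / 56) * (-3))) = -70 / 3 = -23.33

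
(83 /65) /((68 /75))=1245 /884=1.41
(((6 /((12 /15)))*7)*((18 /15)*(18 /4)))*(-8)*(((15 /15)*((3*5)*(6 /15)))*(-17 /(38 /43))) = 4973724 /19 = 261774.95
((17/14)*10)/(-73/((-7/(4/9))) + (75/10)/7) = 1530/719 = 2.13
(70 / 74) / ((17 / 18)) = 630 / 629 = 1.00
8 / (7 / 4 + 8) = 32 / 39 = 0.82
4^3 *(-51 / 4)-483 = -1299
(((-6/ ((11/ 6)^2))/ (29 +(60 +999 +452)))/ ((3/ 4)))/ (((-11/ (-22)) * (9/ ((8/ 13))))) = -0.00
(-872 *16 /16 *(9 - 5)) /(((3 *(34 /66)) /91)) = -3491488 /17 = -205381.65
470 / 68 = 235 / 34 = 6.91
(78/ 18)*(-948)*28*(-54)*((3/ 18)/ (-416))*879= -4374783/ 2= -2187391.50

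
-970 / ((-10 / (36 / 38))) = 1746 / 19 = 91.89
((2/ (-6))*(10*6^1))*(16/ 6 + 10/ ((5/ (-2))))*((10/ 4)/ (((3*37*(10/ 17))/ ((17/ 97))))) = 5780/ 32301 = 0.18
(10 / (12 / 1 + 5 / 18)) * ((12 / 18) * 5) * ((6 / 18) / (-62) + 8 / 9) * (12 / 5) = 2320 / 403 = 5.76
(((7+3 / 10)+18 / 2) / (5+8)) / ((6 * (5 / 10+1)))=163 / 1170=0.14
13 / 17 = 0.76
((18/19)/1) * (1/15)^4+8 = 855002/106875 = 8.00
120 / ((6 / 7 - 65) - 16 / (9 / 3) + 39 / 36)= -672 / 383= -1.75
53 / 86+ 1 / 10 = 154 / 215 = 0.72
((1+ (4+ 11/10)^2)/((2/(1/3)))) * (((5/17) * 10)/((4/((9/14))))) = 8103/3808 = 2.13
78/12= 13/2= 6.50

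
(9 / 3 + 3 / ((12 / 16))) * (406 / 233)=2842 / 233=12.20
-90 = -90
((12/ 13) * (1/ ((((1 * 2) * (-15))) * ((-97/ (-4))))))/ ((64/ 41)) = -41/ 50440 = -0.00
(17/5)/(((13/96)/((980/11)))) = 319872/143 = 2236.87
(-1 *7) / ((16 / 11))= -77 / 16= -4.81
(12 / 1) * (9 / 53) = 2.04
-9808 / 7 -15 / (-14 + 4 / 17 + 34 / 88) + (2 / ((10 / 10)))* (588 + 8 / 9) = -222.24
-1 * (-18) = 18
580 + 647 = 1227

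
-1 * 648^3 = -272097792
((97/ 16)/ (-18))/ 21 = -97/ 6048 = -0.02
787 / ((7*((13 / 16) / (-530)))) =-6673760 / 91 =-73338.02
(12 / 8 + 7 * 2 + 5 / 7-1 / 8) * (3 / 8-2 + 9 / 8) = -901 / 112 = -8.04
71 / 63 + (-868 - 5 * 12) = -58393 / 63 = -926.87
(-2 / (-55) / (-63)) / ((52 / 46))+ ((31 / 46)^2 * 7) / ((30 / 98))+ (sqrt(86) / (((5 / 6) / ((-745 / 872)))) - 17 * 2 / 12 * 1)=719749411 / 95315220 - 447 * sqrt(86) / 436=-1.96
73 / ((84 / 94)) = 3431 / 42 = 81.69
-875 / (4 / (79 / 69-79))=1175125 / 69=17030.80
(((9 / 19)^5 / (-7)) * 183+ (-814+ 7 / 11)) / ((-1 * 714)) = 77597234954 / 68065485411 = 1.14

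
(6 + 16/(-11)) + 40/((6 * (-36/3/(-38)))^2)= 27955/1782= 15.69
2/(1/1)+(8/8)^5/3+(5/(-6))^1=1.50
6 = 6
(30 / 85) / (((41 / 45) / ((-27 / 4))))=-2.61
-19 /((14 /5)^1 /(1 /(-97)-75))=345610 /679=509.00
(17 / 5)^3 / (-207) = -0.19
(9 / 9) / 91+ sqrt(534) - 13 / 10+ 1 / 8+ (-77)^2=sqrt(534)+ 21577323 / 3640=5950.94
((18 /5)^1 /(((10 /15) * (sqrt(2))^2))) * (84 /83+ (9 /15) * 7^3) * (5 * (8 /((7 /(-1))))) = -1324188 /415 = -3190.81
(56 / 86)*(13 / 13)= 28 / 43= 0.65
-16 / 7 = -2.29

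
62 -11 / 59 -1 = 3588 / 59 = 60.81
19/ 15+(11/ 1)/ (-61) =994/ 915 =1.09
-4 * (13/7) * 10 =-520/7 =-74.29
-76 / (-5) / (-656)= -19 / 820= -0.02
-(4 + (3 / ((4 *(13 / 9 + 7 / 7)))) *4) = -115 / 22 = -5.23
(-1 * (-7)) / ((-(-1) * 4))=7 / 4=1.75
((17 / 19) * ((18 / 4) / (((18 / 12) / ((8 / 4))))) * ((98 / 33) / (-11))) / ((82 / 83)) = -138278 / 94259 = -1.47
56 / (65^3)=56 / 274625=0.00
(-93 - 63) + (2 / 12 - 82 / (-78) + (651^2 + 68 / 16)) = 66089473 / 156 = 423650.47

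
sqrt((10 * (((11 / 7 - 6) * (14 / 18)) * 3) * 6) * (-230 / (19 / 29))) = 10 * sqrt(785726) / 19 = 466.53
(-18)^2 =324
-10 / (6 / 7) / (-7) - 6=-13 / 3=-4.33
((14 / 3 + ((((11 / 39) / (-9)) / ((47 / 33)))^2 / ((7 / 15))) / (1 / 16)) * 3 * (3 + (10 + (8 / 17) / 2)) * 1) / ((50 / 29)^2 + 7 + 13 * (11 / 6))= 8337011342460 / 1515654514283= 5.50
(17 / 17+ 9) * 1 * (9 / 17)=90 / 17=5.29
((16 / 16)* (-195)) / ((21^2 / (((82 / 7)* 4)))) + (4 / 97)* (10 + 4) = -2010416 / 99813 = -20.14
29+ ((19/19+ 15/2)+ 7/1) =89/2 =44.50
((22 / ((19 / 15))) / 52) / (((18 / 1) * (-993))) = -55 / 2943252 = -0.00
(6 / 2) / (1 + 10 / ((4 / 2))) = 1 / 2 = 0.50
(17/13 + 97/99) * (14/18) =20608/11583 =1.78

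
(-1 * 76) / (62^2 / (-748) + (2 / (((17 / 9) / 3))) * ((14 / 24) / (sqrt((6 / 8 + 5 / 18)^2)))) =525844 / 23083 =22.78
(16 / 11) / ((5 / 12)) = 192 / 55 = 3.49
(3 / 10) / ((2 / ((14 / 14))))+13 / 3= 269 / 60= 4.48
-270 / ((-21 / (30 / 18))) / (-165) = -10 / 77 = -0.13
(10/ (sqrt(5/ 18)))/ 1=6*sqrt(10)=18.97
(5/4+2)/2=13/8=1.62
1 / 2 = 0.50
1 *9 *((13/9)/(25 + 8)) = 13/33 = 0.39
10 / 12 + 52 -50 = 17 / 6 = 2.83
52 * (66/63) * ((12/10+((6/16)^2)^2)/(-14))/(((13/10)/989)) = -90589433/25088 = -3610.87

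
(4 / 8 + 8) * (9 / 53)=153 / 106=1.44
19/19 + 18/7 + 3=46/7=6.57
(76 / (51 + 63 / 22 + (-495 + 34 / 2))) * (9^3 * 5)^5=-1075781165194541025000 / 9331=-115291090472033118.10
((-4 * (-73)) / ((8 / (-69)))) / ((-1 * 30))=1679 / 20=83.95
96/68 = 24/17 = 1.41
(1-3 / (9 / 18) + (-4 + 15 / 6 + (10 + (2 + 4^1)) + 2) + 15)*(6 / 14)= 159 / 14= 11.36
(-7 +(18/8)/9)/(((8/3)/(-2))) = 81/16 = 5.06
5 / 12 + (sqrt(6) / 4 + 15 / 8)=sqrt(6) / 4 + 55 / 24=2.90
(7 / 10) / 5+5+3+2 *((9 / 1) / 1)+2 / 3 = 4021 / 150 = 26.81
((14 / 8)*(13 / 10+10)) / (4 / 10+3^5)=791 / 9736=0.08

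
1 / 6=0.17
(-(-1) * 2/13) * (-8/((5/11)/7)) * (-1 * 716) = 882112/65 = 13570.95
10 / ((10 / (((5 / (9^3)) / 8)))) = 5 / 5832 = 0.00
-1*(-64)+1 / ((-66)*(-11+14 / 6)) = 64.00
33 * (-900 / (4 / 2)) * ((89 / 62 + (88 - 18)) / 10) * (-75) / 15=32885325 / 62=530408.47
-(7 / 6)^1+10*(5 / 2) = 143 / 6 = 23.83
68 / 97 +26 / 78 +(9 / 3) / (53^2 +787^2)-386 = -69699489577 / 181053798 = -384.97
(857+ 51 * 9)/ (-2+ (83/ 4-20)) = -5264/ 5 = -1052.80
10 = 10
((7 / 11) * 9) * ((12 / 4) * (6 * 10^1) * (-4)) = -45360 / 11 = -4123.64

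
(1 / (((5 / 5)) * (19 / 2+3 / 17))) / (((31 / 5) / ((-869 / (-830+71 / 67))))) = 52930 / 3029103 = 0.02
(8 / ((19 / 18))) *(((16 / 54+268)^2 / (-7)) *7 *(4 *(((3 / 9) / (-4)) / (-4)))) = -209902144 / 4617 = -45462.89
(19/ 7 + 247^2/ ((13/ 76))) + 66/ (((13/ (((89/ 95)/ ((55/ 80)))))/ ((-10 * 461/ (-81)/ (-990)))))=356670.32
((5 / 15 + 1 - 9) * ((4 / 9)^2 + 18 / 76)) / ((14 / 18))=-4393 / 1026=-4.28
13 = 13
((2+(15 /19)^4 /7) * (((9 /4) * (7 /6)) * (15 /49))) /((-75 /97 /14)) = -545659629 /18244940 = -29.91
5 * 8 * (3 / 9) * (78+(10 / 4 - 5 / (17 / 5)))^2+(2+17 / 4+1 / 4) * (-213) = 141998657 / 1734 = 81890.81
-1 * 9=-9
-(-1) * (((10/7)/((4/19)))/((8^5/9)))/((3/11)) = 3135/458752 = 0.01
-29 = -29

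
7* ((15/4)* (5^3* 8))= 26250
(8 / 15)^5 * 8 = 262144 / 759375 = 0.35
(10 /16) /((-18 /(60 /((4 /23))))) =-575 /48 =-11.98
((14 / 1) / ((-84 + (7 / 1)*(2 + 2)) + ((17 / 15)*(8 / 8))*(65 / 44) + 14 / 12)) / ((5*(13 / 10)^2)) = -12320 / 395291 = -0.03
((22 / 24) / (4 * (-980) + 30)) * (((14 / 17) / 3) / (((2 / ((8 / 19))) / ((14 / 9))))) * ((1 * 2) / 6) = -0.00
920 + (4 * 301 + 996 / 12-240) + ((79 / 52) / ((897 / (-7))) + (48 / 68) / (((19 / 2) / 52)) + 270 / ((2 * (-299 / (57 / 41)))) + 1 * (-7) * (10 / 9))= 3636647721271 / 1853119476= 1962.45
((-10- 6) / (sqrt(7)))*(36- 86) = 800*sqrt(7) / 7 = 302.37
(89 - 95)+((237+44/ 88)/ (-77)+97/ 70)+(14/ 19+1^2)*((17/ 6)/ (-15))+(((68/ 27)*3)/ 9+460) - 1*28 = 100683167/ 237006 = 424.81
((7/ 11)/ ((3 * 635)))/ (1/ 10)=14/ 4191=0.00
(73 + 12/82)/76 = 0.96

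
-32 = -32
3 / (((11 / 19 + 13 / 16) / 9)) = 912 / 47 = 19.40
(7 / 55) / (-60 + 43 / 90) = -126 / 58927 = -0.00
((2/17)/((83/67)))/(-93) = -134/131223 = -0.00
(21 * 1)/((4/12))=63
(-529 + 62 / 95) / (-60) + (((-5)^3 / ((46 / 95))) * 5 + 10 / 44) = -616126557 / 480700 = -1281.73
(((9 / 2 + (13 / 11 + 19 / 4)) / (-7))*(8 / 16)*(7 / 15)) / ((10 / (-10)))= 153 / 440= 0.35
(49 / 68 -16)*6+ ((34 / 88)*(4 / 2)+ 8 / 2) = -16251 / 187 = -86.90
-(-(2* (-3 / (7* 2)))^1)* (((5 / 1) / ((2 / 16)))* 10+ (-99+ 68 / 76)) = -17208 / 133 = -129.38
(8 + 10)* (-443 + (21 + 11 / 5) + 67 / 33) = -413592 / 55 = -7519.85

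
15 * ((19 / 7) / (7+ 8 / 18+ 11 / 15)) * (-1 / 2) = -12825 / 5152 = -2.49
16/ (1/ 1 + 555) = 4/ 139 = 0.03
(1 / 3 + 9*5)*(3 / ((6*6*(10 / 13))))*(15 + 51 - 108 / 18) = 884 / 3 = 294.67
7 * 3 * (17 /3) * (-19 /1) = -2261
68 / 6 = 34 / 3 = 11.33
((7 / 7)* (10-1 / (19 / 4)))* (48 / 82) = 4464 / 779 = 5.73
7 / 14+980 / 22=991 / 22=45.05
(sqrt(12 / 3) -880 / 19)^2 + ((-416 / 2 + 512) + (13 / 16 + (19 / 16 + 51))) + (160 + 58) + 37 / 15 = 13761442 / 5415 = 2541.36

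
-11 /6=-1.83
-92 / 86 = -46 / 43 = -1.07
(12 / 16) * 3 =9 / 4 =2.25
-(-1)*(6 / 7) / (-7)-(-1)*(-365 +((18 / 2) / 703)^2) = -365.12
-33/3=-11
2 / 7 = 0.29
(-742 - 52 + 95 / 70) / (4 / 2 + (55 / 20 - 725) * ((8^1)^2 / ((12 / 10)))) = 11097 / 539252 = 0.02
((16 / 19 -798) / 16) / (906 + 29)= -7573 / 142120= -0.05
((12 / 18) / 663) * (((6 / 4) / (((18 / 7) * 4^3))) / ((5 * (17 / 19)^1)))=133 / 64920960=0.00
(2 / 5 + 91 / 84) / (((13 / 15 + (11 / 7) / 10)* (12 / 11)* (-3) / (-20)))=6853 / 774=8.85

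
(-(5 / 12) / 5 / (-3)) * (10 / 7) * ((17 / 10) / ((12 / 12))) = 17 / 252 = 0.07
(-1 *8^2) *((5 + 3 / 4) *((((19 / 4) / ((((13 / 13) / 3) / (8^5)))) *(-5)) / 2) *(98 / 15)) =2806644736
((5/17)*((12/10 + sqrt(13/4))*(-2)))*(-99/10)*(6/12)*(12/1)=3564/85 + 297*sqrt(13)/17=104.92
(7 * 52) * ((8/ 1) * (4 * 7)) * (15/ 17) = 1223040/ 17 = 71943.53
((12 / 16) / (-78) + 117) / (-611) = -12167 / 63544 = -0.19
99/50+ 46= 2399/50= 47.98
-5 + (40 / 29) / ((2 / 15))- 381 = -10894 / 29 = -375.66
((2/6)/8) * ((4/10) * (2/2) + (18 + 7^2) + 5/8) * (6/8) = 2721/1280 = 2.13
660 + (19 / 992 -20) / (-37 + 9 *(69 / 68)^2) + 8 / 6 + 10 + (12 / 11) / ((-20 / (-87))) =887882764739 / 1311884970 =676.80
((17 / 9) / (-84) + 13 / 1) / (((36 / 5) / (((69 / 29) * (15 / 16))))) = 5641325 / 1403136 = 4.02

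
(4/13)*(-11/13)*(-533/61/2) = 902/793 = 1.14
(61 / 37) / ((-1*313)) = -0.01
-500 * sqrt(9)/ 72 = -125/ 6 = -20.83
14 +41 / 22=349 / 22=15.86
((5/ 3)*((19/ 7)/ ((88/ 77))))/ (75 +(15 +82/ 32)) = 190/ 4443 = 0.04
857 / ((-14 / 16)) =-6856 / 7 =-979.43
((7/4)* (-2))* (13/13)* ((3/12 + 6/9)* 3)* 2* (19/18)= -1463/72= -20.32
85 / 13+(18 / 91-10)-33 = -36.26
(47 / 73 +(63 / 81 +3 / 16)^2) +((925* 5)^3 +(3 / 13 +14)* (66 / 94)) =91500668250198559715 / 924887808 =98931640636.57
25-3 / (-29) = 728 / 29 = 25.10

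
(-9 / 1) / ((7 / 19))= -171 / 7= -24.43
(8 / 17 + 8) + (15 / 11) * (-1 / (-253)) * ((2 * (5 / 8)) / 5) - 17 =-1613885 / 189244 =-8.53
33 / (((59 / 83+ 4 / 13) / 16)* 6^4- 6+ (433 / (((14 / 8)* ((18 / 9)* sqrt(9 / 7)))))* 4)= -185168328345 / 13540810721761+ 399260151576* sqrt(7) / 13540810721761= 0.06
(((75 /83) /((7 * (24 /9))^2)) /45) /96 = 5 /8329216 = 0.00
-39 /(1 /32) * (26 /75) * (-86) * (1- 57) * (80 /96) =-26044928 /15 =-1736328.53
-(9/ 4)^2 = -81/ 16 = -5.06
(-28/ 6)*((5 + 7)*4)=-224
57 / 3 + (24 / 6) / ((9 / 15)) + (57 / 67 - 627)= -600.48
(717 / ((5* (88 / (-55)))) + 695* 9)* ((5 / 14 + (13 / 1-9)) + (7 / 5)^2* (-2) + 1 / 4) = 23724363 / 5600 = 4236.49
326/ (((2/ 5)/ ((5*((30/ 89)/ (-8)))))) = -61125/ 356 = -171.70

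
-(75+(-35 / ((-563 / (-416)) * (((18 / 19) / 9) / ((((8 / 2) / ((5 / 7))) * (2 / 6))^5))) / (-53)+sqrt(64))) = -852246864727 / 4531798125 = -188.06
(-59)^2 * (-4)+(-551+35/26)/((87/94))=-16419721/1131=-14517.88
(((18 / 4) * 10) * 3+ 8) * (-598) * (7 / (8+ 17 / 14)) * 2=-16760744 / 129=-129928.25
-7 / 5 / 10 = -7 / 50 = -0.14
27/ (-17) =-27/ 17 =-1.59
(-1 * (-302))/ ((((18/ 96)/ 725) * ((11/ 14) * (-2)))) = -24522400/ 33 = -743103.03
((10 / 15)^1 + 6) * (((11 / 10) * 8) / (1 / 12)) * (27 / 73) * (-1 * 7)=-133056 / 73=-1822.68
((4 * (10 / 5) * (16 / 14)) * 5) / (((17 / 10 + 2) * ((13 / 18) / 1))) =57600 / 3367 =17.11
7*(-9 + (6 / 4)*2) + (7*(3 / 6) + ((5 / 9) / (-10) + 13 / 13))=-338 / 9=-37.56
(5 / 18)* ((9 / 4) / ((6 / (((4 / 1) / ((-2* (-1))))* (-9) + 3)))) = -25 / 16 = -1.56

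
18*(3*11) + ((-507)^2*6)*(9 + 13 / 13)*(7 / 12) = 8997309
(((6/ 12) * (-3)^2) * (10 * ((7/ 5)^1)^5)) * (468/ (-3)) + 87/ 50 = -47191881/ 1250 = -37753.50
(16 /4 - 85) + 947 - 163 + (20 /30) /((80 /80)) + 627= 3992 /3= 1330.67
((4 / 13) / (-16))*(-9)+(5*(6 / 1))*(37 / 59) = 58251 / 3068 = 18.99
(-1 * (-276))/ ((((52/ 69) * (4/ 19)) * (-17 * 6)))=-30153/ 1768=-17.05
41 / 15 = 2.73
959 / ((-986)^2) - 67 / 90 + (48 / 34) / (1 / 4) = 214526749 / 43748820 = 4.90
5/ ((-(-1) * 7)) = 5/ 7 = 0.71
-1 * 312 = -312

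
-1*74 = -74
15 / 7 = 2.14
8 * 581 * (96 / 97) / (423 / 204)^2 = 687755264 / 642819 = 1069.91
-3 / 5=-0.60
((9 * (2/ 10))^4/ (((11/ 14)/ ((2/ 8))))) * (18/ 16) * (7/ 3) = 964467/ 110000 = 8.77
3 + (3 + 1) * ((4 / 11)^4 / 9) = 396331 / 131769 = 3.01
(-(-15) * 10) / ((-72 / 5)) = -125 / 12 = -10.42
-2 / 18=-1 / 9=-0.11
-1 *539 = -539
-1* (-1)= 1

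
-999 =-999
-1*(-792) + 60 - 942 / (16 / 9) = 2577 / 8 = 322.12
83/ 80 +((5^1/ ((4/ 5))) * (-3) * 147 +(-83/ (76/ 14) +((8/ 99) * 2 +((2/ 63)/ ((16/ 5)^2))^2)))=-188256706211003/ 67954360320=-2770.34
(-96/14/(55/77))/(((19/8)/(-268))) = 102912/95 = 1083.28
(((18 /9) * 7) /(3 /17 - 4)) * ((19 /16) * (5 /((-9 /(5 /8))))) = 11305 /7488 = 1.51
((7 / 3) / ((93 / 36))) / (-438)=-14 / 6789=-0.00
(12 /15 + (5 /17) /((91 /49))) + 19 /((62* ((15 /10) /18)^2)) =1544469 /34255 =45.09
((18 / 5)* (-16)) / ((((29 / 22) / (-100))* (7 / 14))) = 253440 / 29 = 8739.31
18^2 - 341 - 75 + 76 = -16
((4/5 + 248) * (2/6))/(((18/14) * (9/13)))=113204/1215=93.17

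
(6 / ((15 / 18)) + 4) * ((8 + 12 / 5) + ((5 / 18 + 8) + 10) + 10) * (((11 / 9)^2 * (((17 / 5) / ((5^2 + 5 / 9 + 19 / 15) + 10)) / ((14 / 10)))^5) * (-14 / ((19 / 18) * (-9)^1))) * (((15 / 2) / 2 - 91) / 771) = -0.00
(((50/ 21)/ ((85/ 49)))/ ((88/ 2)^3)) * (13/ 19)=455/ 41271648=0.00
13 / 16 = 0.81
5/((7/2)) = 10/7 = 1.43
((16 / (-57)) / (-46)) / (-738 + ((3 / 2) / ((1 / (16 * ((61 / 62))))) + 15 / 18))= -496 / 57999077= -0.00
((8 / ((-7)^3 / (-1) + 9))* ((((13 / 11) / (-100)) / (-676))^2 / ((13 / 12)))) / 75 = 1 / 11696828000000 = 0.00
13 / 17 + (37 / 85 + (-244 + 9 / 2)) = -2383 / 10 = -238.30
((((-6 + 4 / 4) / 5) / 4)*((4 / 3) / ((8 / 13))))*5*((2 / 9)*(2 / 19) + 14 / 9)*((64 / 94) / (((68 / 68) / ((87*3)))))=-678600 / 893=-759.91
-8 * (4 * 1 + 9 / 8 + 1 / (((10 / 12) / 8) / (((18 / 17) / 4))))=-5213 / 85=-61.33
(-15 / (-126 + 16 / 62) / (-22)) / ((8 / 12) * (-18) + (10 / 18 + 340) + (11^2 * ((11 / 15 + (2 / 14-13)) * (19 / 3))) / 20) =732375 / 18367370153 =0.00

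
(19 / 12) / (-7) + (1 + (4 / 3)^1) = 59 / 28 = 2.11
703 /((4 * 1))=703 /4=175.75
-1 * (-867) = 867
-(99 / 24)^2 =-1089 / 64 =-17.02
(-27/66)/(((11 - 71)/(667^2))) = 1334667/440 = 3033.33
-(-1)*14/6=7/3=2.33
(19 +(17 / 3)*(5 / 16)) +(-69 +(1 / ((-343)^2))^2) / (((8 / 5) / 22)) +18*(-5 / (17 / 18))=-1023.27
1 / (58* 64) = 1 / 3712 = 0.00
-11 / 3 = -3.67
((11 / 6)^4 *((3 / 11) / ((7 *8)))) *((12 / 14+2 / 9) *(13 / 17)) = 17303 / 381024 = 0.05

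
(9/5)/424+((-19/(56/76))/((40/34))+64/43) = -6516877/319060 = -20.43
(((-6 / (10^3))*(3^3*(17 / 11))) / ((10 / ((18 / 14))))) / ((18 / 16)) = -1377 / 48125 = -0.03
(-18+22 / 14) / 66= -115 / 462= -0.25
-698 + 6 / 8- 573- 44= -5257 / 4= -1314.25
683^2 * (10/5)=932978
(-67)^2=4489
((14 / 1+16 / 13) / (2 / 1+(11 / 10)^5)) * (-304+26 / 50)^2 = 1823582185920 / 4693663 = 388520.05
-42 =-42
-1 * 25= -25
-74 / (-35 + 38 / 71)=5254 / 2447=2.15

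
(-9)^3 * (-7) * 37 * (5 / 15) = 62937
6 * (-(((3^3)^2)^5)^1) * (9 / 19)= -11118121133111046 / 19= -585164270163739.26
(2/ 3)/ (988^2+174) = 1/ 1464477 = 0.00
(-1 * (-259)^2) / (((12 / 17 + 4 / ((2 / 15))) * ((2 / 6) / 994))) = -566767369 / 87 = -6514567.46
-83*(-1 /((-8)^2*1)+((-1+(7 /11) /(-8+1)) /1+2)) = -52207 /704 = -74.16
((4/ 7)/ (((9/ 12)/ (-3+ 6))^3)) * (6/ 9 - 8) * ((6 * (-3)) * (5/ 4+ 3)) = 143616/ 7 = 20516.57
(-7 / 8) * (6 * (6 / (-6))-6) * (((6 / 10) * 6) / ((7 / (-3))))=-81 / 5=-16.20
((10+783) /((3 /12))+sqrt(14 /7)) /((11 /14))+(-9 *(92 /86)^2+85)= 14 *sqrt(2) /11+83629723 /20339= 4113.59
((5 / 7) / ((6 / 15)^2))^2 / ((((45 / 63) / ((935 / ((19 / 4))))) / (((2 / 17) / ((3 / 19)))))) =171875 / 42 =4092.26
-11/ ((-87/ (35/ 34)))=385/ 2958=0.13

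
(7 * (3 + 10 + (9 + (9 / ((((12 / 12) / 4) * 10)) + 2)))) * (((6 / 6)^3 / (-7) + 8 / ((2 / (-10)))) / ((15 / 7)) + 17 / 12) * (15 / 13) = -501837 / 130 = -3860.28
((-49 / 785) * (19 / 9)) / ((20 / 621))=-64239 / 15700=-4.09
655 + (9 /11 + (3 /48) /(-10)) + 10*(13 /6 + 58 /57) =22995151 /33440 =687.65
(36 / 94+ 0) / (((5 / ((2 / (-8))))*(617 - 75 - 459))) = -9 / 39010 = -0.00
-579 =-579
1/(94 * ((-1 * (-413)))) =1/38822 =0.00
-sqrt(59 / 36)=-1.28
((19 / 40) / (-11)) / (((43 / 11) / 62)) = -589 / 860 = -0.68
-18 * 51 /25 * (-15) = 2754 /5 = 550.80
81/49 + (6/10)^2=2466/1225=2.01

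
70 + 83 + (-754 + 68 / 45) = -26977 / 45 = -599.49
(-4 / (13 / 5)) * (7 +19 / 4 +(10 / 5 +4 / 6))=-22.18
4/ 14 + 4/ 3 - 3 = -29/ 21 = -1.38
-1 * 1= -1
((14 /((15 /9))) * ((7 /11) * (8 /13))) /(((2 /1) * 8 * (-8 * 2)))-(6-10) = 45613 /11440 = 3.99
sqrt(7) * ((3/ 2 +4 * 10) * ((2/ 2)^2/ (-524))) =-83 * sqrt(7)/ 1048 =-0.21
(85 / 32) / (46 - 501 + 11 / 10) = -25 / 4272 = -0.01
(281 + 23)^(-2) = 1 / 92416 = 0.00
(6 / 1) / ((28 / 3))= 9 / 14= 0.64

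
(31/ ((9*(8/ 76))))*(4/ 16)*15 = 2945/ 24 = 122.71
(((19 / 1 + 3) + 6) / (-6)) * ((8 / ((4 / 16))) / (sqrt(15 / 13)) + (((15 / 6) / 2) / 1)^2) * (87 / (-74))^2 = -94192 * sqrt(195) / 6845 - 441525 / 43808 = -202.24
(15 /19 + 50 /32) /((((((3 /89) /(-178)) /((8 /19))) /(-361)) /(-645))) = -1217655725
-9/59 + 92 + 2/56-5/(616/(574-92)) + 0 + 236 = 2943599/9086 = 323.97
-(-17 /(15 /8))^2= -18496 /225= -82.20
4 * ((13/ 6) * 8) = 208/ 3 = 69.33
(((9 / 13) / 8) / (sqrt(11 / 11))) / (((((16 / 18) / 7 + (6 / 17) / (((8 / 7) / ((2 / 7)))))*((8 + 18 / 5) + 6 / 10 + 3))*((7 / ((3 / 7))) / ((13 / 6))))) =6885 / 1962016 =0.00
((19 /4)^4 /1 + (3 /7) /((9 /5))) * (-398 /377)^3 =-1659788119583 /2769809952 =-599.24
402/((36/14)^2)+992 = 56851/54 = 1052.80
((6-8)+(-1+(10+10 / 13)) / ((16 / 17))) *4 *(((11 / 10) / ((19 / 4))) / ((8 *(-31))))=-19173 / 612560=-0.03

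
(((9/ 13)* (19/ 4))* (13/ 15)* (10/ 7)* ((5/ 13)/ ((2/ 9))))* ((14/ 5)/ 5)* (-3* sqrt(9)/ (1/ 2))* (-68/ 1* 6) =1883736/ 65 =28980.55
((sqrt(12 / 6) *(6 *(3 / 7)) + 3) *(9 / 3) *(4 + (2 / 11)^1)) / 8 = 10.41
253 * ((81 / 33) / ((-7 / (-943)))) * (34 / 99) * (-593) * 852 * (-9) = 130642888161.97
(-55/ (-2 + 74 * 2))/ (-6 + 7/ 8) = 220/ 2993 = 0.07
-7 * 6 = -42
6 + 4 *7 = 34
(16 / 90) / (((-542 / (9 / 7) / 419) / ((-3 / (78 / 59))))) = 49442 / 123305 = 0.40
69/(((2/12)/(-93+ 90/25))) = -185058/5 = -37011.60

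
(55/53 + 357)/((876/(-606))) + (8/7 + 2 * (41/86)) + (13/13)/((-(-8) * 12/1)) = -27455156935/111798624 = -245.58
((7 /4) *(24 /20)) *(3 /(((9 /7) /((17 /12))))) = 833 /120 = 6.94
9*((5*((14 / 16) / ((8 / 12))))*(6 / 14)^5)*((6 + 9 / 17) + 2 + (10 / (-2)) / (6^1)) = 8583975 / 1306144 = 6.57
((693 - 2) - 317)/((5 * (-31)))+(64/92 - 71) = -259237/3565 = -72.72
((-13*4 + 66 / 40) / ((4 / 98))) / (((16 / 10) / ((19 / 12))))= -937517 / 768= -1220.73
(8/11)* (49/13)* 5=1960/143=13.71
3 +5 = 8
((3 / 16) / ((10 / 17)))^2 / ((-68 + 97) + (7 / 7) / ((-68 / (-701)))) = 4913 / 1900800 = 0.00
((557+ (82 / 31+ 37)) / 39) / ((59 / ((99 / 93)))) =203456 / 737087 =0.28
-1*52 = -52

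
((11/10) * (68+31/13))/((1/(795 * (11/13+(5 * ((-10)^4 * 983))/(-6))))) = -170422323771315/338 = -504208058495.01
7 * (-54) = -378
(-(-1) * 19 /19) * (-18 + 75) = 57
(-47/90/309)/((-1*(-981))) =-47/27281610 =-0.00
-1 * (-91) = 91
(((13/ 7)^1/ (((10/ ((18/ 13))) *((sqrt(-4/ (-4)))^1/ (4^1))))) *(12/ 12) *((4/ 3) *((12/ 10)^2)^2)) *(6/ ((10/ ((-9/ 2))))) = -839808/ 109375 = -7.68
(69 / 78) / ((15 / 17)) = 391 / 390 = 1.00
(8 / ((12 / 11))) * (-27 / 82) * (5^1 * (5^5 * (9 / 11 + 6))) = -10546875 / 41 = -257240.85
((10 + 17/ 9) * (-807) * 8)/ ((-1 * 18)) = 4264.15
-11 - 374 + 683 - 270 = 28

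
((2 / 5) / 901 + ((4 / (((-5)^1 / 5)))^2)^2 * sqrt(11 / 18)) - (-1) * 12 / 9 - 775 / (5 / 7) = -14645749 / 13515 + 128 * sqrt(22) / 3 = -883.54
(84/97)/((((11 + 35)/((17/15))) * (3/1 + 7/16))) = 3808/613525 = 0.01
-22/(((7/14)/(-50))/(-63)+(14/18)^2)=-113400/3119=-36.36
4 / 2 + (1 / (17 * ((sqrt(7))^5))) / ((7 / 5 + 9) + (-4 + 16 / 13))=65 * sqrt(7) / 2892176 + 2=2.00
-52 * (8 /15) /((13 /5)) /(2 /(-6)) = 32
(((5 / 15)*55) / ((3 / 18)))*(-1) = -110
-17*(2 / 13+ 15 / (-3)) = 1071 / 13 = 82.38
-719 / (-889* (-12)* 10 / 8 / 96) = -23008 / 4445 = -5.18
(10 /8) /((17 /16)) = 20 /17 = 1.18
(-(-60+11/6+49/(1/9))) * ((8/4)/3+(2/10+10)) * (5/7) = -2971.52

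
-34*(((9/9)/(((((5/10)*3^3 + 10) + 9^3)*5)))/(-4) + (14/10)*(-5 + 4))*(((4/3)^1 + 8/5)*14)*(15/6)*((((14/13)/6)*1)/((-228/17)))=-24678577/377325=-65.40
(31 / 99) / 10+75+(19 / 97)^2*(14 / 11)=699364789 / 9314910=75.08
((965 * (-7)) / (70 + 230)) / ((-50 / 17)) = 22967 / 3000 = 7.66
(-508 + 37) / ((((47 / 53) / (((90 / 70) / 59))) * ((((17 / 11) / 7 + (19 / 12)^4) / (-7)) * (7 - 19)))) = -29893292352 / 28803786017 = -1.04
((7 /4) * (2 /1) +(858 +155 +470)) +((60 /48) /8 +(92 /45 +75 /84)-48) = 14531263 /10080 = 1441.59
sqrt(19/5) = sqrt(95)/5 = 1.95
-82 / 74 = -41 / 37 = -1.11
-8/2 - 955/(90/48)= -1540/3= -513.33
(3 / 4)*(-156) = -117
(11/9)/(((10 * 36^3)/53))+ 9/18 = 2100103/4199040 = 0.50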